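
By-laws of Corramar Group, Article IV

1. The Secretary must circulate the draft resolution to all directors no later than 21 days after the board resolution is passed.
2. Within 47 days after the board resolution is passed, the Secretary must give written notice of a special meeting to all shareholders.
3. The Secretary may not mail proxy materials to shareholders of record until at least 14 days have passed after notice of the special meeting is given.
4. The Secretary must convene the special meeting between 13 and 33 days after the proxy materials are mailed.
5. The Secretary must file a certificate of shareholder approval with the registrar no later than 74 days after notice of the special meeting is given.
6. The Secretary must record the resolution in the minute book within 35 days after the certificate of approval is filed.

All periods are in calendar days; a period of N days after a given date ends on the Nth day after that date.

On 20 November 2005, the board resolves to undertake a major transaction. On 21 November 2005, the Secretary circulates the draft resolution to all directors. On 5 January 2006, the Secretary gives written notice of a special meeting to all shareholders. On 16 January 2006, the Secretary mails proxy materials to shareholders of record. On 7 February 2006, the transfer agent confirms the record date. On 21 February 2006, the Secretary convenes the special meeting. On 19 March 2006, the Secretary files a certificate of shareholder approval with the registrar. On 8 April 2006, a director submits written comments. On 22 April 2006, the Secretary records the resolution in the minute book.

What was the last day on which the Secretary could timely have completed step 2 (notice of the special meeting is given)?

Step 2 runs from 20 November 2005, when the board resolution is passed. 47 days after 20 November 2005 is 6 January 2006.

6 January 2006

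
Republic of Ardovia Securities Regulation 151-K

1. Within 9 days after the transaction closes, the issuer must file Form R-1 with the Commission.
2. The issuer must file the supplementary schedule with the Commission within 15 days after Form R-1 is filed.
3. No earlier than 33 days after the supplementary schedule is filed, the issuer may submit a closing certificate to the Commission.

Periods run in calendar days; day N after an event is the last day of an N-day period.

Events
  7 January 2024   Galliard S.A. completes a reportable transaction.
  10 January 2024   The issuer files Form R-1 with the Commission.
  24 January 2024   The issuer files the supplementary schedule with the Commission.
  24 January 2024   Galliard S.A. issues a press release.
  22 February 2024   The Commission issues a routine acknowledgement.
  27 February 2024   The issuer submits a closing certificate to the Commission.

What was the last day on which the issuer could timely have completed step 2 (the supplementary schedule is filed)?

25 January 2024

Step 2 runs from 10 January 2024, when Form R-1 is filed. 15 days after 10 January 2024 is 25 January 2024.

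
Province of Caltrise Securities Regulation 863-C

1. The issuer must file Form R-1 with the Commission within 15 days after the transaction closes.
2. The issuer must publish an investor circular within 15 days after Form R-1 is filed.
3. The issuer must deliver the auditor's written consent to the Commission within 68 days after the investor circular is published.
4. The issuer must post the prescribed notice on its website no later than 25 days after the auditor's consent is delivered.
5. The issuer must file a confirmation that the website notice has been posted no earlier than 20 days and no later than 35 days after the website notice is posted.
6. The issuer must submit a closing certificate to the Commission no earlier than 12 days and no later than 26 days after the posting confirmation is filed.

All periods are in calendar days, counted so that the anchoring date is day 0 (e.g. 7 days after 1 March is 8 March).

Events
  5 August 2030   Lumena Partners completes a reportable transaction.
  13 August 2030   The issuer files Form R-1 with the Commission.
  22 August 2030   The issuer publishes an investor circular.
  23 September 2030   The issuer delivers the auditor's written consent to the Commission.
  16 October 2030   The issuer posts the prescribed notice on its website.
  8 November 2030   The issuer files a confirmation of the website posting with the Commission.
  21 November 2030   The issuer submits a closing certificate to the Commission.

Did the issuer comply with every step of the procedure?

Yes

Step 1 — counting 15 days from 5 August 2030 (when the transaction closes) gives a deadline of 20 August 2030; 13 August 2030 is within that limit.
Step 2 — counting 15 days from 13 August 2030 (when Form R-1 is filed) gives a deadline of 28 August 2030; 22 August 2030 is within that limit.
Step 3 — counting 68 days from 22 August 2030 (when the investor circular is published) gives a deadline of 29 October 2030; 23 September 2030 is within that limit.
Step 4 — counting 25 days from 23 September 2030 (when the auditor's consent is delivered) gives a deadline of 18 October 2030; done 16 October 2030 — timely.
Step 5 — 20 and 35 days from 16 October 2030 (when the website notice is posted) are 5 November 2030 and 20 November 2030 respectively; done 8 November 2030, which is between those dates.
Step 6 — 12 and 26 days from 8 November 2030 (when the posting confirmation is filed) are 20 November 2030 and 4 December 2030 respectively; 21 November 2030 falls inside that range.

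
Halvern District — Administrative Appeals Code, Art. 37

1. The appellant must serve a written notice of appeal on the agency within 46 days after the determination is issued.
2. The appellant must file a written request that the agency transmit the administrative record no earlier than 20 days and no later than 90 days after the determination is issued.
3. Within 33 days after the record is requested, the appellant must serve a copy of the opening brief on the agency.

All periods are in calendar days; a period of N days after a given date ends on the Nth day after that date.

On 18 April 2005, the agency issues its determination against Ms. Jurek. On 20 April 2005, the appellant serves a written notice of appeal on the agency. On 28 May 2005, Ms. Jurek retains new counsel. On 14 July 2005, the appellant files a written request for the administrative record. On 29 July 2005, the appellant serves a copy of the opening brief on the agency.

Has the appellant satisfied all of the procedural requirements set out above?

Step 1 — counting 46 days from 18 April 2005 (when the determination is issued) gives a deadline of 3 June 2005; completed 20 April 2005, before the deadline.
Step 2 — 20 and 90 days from 18 April 2005 (when the determination is issued) are 8 May 2005 and 17 July 2005 respectively; done 14 July 2005, which is between those dates.
Step 3 — counting 33 days from 14 July 2005 (when the record is requested) gives a deadline of 16 August 2005; completed 29 July 2005, before the deadline.

Yes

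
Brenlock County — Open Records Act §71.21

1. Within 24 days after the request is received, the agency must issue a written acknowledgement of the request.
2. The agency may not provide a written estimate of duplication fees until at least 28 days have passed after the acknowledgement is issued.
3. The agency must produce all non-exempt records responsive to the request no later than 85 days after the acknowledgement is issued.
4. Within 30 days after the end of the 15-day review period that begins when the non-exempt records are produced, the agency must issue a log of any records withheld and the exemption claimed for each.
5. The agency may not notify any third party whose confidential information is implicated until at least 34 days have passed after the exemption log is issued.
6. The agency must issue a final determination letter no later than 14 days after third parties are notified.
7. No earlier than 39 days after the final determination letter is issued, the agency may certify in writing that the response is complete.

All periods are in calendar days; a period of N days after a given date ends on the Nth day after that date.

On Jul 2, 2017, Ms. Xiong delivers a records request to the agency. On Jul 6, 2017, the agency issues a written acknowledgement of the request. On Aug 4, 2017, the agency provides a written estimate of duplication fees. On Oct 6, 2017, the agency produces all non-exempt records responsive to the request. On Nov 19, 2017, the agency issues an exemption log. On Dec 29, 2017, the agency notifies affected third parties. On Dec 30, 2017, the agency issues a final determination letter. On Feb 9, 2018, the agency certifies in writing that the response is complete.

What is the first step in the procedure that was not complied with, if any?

Step 3

(1) due by Jul 2, 2017 + 24 days = Jul 26, 2017; Jul 6, 2017 is within that limit.
(2) permitted from Jul 6, 2017 + 28 days = Aug 3, 2017 onward; done Aug 4, 2017 — permitted.
(3) due by Jul 6, 2017 + 85 days = Sep 29, 2017; Oct 6, 2017 misses that deadline by 7 days.
Later steps need not be reached.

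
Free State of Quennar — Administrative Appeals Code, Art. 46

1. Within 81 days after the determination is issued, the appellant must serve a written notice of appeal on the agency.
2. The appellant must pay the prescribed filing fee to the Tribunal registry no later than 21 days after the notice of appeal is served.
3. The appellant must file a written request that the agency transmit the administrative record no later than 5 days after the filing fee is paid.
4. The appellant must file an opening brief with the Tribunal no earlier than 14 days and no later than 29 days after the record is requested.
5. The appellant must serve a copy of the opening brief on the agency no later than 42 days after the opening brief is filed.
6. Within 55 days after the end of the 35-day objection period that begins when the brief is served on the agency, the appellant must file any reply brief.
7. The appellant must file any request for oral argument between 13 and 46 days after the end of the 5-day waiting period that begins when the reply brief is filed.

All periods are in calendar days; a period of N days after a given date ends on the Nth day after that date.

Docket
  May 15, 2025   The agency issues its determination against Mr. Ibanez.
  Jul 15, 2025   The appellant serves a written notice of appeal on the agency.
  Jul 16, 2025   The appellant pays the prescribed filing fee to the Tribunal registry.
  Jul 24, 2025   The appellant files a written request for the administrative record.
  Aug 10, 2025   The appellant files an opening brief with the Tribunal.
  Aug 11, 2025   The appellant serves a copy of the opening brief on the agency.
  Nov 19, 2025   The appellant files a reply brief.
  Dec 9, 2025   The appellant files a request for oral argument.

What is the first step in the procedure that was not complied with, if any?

Step 1 — counting 81 days from May 15, 2025 (when the determination is issued) gives a deadline of Aug 4, 2025; Jul 15, 2025 is within that limit.
Step 2 — counting 21 days from Jul 15, 2025 (when the notice of appeal is served) gives a deadline of Aug 5, 2025; done Jul 16, 2025 — timely.
Step 3 — counting 5 days from Jul 16, 2025 (when the filing fee is paid) gives a deadline of Jul 21, 2025; Jul 24, 2025 misses that deadline by 3 days.

Step 3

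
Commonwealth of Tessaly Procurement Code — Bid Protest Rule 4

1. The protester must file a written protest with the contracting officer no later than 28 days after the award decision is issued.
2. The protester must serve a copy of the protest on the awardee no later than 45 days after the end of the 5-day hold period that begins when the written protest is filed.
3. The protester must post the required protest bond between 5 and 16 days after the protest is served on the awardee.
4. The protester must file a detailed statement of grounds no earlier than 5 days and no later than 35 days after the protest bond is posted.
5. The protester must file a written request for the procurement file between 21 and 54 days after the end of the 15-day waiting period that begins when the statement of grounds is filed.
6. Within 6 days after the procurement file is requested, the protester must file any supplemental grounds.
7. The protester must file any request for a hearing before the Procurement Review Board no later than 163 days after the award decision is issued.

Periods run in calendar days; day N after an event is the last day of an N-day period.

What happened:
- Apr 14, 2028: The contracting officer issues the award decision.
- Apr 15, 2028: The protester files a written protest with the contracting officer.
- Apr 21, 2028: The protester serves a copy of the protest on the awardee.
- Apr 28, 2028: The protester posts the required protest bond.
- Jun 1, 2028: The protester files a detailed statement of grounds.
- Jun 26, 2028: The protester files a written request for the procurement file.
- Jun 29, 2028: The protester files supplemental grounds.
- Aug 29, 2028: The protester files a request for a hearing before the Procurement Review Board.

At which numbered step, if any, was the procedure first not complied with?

Step 1: 28 days after Apr 14, 2028 (when the award decision is issued) is May 12, 2028; Apr 15, 2028 is within that limit.
Step 2: 45 days after Apr 20, 2028 (end of the 5-day hold period, which began when the written protest is filed on Apr 15, 2028) is Jun 4, 2028; done Apr 21, 2028 — timely.
Step 3: the window is 5–16 days after Apr 21, 2028 (when the protest is served on the awardee), so Apr 26, 2028 through May 7, 2028; done Apr 28, 2028 — within the window.
Step 4: the window is 5–35 days after Apr 28, 2028 (when the protest bond is posted), so May 3, 2028 through Jun 2, 2028; Jun 1, 2028 falls inside that range.
Step 5: the window is 21–54 days after Jun 16, 2028 (end of the 15-day waiting period, which began when the statement of grounds is filed on Jun 1, 2028), so Jul 7, 2028 through Aug 9, 2028; done Jun 26, 2028 — 11 days before the window opened.

Step 5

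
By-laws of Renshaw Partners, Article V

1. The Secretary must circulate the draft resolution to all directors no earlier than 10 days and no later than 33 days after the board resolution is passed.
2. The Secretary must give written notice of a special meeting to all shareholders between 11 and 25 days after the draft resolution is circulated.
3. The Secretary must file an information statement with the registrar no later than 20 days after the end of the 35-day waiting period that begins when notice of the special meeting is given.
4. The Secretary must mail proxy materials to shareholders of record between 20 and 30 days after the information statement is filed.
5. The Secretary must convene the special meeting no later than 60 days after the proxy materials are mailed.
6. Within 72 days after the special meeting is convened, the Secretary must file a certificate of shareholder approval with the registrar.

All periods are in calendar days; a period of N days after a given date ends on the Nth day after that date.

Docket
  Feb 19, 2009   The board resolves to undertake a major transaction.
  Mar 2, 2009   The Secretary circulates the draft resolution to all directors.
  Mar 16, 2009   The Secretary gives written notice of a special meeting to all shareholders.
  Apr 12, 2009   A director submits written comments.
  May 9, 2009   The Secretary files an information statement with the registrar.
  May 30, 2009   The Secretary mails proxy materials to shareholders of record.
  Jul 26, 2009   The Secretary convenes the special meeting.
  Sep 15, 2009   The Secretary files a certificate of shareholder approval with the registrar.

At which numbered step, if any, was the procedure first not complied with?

(1) the permitted window runs from Feb 19, 2009 + 10 = Mar 1, 2009 to Feb 19, 2009 + 33 = Mar 24, 2009; done Mar 2, 2009, which is between those dates.
(2) the permitted window runs from Mar 2, 2009 + 11 = Mar 13, 2009 to Mar 2, 2009 + 25 = Mar 27, 2009; done Mar 16, 2009, which is between those dates.
(3) due by Apr 20, 2009 + 20 days = May 10, 2009; completed May 9, 2009, before the deadline.
(4) the permitted window runs from May 9, 2009 + 20 = May 29, 2009 to May 9, 2009 + 30 = Jun 8, 2009; done May 30, 2009, which is between those dates.
(5) due by May 30, 2009 + 60 days = Jul 29, 2009; Jul 26, 2009 is within that limit.
(6) due by Jul 26, 2009 + 72 days = Oct 6, 2009; Sep 15, 2009 is within that limit.

None — every step was satisfied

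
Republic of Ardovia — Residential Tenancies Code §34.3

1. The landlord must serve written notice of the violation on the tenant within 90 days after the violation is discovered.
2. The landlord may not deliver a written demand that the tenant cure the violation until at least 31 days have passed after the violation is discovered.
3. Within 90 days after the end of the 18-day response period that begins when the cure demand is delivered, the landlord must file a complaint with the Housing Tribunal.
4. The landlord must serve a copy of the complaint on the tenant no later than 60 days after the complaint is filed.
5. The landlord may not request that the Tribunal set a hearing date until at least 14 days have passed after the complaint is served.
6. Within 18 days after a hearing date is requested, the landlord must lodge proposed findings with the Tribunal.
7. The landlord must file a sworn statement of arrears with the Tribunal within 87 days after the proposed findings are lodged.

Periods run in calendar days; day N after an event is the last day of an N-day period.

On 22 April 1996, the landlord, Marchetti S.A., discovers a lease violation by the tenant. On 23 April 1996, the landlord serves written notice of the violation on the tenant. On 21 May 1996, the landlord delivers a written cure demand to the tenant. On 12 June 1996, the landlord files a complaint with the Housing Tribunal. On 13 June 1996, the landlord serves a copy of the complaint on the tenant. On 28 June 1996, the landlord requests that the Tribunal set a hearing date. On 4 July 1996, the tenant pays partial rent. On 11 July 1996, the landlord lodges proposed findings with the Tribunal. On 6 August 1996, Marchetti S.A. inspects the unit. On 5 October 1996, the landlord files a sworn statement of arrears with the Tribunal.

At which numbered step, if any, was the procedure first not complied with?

Step 2

(1) due by 22 April 1996 + 90 days = 21 July 1996; done 23 April 1996 — timely.
(2) permitted from 22 April 1996 + 31 days = 23 May 1996 onward; acted on 21 May 1996, 2 days prematurely.
The analysis stops there.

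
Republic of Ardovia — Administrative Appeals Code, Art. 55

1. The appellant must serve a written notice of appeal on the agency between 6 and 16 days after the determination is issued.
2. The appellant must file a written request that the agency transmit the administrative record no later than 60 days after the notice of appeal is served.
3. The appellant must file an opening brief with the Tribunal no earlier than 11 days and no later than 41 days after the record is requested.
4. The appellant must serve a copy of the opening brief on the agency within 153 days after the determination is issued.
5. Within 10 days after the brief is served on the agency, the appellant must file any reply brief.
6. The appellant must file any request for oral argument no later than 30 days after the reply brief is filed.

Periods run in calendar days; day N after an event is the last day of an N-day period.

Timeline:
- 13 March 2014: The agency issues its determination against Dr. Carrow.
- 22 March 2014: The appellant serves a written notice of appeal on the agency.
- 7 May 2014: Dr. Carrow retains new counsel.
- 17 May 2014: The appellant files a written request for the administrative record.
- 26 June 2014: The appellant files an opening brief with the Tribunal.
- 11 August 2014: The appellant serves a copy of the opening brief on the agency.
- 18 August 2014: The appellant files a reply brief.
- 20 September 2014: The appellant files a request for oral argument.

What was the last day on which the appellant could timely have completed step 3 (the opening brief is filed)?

Step 3 runs from 17 May 2014, when the record is requested. The window is 11–41 days after 17 May 2014; it closes on 27 June 2014.

27 June 2014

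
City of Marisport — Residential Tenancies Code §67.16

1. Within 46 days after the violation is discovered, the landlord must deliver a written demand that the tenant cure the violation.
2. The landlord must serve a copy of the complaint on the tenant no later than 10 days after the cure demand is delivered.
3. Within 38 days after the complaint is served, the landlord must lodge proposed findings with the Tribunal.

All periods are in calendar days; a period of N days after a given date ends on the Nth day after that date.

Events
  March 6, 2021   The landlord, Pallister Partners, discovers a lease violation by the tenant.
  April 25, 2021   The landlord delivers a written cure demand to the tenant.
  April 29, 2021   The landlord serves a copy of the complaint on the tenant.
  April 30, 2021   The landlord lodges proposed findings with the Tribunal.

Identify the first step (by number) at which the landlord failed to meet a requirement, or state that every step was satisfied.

Step 1: 46 days after March 6, 2021 (when the violation is discovered) is April 21, 2021; done April 25, 2021 — 4 days late.
The analysis stops there.

Step 1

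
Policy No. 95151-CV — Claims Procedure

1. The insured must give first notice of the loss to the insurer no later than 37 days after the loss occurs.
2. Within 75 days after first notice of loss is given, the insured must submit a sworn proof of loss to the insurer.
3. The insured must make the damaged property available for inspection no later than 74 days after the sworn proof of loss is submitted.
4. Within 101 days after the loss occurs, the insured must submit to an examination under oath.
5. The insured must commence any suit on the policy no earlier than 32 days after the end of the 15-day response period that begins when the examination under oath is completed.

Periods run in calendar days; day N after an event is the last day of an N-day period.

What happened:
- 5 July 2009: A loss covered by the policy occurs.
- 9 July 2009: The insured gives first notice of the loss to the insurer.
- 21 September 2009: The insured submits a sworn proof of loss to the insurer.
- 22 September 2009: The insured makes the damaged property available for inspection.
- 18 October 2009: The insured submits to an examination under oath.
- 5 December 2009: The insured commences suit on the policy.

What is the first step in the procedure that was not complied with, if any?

(1) due by 5 July 2009 + 37 days = 11 August 2009; done 9 July 2009 — timely.
(2) due by 9 July 2009 + 75 days = 22 September 2009; 21 September 2009 is within that limit.
(3) due by 21 September 2009 + 74 days = 4 December 2009; 22 September 2009 is within that limit.
(4) due by 5 July 2009 + 101 days = 14 October 2009; not done until 18 October 2009, 4 days after the deadline.

Step 4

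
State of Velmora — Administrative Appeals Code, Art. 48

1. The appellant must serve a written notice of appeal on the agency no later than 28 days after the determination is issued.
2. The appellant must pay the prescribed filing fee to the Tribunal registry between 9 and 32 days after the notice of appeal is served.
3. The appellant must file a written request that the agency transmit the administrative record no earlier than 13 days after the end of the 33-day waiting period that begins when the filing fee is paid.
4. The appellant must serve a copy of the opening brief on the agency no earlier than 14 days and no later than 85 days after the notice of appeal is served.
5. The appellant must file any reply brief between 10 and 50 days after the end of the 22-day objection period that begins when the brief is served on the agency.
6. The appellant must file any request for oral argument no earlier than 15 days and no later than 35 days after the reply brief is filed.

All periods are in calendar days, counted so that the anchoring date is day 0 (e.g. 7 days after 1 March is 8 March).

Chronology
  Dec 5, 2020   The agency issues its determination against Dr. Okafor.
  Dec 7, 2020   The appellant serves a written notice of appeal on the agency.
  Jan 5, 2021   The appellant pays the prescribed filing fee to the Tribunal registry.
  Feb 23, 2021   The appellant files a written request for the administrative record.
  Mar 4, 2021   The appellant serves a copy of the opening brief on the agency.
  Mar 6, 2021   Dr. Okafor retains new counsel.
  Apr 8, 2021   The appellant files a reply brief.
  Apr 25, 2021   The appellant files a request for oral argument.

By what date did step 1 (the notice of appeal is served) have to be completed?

Step 1 runs from Dec 5, 2020, when the determination is issued. 28 days after Dec 5, 2020 is Jan 2, 2021.

Jan 2, 2021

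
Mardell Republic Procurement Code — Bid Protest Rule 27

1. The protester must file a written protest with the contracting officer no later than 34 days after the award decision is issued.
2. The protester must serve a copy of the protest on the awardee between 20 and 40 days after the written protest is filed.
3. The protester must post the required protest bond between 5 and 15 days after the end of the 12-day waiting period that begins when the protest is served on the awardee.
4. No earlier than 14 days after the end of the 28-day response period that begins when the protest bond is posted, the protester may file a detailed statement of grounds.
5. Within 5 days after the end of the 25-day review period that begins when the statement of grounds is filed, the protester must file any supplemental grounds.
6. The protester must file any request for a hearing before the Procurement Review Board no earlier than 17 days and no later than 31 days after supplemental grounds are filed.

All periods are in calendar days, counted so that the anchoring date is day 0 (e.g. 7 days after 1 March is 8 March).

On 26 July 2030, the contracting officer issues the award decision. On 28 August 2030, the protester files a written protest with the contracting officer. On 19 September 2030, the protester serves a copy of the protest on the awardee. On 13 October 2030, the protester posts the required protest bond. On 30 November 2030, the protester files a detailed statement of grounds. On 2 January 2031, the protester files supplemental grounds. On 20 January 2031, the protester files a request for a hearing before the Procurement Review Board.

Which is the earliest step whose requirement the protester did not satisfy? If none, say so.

Step 1 — counting 34 days from 26 July 2030 (when the award decision is issued) gives a deadline of 29 August 2030; completed 28 August 2030, before the deadline.
Step 2 — 20 and 40 days from 28 August 2030 (when the written protest is filed) are 17 September 2030 and 7 October 2030 respectively; 19 September 2030 falls inside that range.
Step 3 — 5 and 15 days from 1 October 2030 (end of the 12-day waiting period, which began when the protest is served on the awardee on 19 September 2030) are 6 October 2030 and 16 October 2030 respectively; done 13 October 2030, which is between those dates.
Step 4 — must wait 14 days from 10 November 2030 (end of the 28-day response period, which began when the protest bond is posted on 13 October 2030), so not before 24 November 2030; 30 November 2030 is on or after that date.
Step 5 — counting 5 days from 25 December 2030 (end of the 25-day review period, which began when the statement of grounds is filed on 30 November 2030) gives a deadline of 30 December 2030; not done until 2 January 2031, 3 days after the deadline.

Step 5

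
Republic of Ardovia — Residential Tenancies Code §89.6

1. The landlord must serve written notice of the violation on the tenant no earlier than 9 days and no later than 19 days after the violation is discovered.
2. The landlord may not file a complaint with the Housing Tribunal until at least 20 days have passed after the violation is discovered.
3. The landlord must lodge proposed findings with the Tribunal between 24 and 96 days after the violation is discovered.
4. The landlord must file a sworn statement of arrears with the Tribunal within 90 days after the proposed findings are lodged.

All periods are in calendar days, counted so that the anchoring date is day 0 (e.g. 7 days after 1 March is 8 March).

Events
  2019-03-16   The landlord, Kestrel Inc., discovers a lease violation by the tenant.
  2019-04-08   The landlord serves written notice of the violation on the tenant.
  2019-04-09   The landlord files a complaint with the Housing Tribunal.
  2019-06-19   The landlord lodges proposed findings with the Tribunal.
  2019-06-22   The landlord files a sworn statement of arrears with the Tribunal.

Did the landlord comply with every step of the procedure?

(1) the permitted window runs from 2019-03-16 + 9 = 2019-03-25 to 2019-03-16 + 19 = 2019-04-04; 2019-04-08 is 4 days past the end of the window.
The procedure was therefore not followed at step 1.

No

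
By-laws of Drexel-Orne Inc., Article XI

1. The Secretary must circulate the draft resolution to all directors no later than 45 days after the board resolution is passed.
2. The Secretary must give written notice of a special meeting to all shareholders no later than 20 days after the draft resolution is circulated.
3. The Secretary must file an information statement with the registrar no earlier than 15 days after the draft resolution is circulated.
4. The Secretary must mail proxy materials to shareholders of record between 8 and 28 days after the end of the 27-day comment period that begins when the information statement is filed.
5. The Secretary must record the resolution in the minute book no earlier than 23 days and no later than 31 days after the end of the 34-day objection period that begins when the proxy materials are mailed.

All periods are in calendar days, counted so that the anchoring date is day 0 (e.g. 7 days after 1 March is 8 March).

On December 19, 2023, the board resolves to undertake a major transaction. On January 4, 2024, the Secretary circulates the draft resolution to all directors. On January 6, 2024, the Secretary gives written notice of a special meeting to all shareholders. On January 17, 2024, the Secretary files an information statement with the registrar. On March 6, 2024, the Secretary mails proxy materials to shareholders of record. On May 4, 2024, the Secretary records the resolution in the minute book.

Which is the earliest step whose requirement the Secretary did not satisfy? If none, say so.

(1) due by December 19, 2023 + 45 days = February 2, 2024; January 4, 2024 is within that limit.
(2) due by January 4, 2024 + 20 days = January 24, 2024; done January 6, 2024 — timely.
(3) permitted from January 4, 2024 + 15 days = January 19, 2024 onward; January 17, 2024 is 2 days before the earliest permitted date.

Step 3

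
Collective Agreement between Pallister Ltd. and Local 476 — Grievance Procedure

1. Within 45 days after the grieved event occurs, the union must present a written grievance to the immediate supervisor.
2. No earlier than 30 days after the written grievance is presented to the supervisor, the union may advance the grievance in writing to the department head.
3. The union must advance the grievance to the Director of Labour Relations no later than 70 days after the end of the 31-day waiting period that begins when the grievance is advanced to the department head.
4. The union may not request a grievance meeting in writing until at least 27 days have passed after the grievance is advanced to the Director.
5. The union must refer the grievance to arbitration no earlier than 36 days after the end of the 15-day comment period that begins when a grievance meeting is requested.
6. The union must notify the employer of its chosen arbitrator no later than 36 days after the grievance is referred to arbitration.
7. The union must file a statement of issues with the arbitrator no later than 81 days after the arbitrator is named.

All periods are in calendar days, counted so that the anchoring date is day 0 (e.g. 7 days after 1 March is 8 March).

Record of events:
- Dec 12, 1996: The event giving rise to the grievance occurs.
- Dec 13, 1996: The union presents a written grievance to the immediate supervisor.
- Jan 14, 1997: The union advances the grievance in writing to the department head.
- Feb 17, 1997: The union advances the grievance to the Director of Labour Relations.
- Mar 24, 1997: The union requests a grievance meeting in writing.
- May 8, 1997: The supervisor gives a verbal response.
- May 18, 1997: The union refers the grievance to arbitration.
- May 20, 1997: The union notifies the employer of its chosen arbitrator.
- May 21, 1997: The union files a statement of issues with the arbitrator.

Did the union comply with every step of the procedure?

Yes

Step 1 — counting 45 days from Dec 12, 1996 (when the grieved event occurs) gives a deadline of Jan 26, 1997; Dec 13, 1996 is within that limit.
Step 2 — must wait 30 days from Dec 13, 1996 (when the written grievance is presented to the supervisor), so not before Jan 12, 1997; done Jan 14, 1997 — permitted.
Step 3 — counting 70 days from Feb 14, 1997 (end of the 31-day waiting period, which began when the grievance is advanced to the department head on Jan 14, 1997) gives a deadline of Apr 25, 1997; completed Feb 17, 1997, before the deadline.
Step 4 — must wait 27 days from Feb 17, 1997 (when the grievance is advanced to the Director), so not before Mar 16, 1997; Mar 24, 1997 is on or after that date.
Step 5 — must wait 36 days from Apr 8, 1997 (end of the 15-day comment period, which began when a grievance meeting is requested on Mar 24, 1997), so not before May 14, 1997; done May 18, 1997 — permitted.
Step 6 — counting 36 days from May 18, 1997 (when the grievance is referred to arbitration) gives a deadline of Jun 23, 1997; completed May 20, 1997, before the deadline.
Step 7 — counting 81 days from May 20, 1997 (when the arbitrator is named) gives a deadline of Aug 9, 1997; done May 21, 1997 — timely.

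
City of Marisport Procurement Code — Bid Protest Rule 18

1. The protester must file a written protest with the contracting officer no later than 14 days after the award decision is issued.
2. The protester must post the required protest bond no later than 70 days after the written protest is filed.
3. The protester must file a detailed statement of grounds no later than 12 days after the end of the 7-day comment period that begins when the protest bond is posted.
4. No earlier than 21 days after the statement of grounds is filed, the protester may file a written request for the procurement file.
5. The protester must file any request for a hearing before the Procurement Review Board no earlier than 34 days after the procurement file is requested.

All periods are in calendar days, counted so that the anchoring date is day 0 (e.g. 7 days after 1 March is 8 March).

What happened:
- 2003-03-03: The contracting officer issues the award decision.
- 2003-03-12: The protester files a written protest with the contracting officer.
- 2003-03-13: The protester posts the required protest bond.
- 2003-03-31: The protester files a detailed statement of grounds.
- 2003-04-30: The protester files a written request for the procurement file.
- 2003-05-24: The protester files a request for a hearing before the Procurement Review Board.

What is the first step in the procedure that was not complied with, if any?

Step 5

(1) due by 2003-03-03 + 14 days = 2003-03-17; done 2003-03-12 — timely.
(2) due by 2003-03-12 + 70 days = 2003-05-21; done 2003-03-13 — timely.
(3) due by 2003-03-20 + 12 days = 2003-04-01; completed 2003-03-31, before the deadline.
(4) permitted from 2003-03-31 + 21 days = 2003-04-21 onward; done 2003-04-30, after the minimum wait.
(5) permitted from 2003-04-30 + 34 days = 2003-06-03 onward; acted on 2003-05-24, 10 days prematurely.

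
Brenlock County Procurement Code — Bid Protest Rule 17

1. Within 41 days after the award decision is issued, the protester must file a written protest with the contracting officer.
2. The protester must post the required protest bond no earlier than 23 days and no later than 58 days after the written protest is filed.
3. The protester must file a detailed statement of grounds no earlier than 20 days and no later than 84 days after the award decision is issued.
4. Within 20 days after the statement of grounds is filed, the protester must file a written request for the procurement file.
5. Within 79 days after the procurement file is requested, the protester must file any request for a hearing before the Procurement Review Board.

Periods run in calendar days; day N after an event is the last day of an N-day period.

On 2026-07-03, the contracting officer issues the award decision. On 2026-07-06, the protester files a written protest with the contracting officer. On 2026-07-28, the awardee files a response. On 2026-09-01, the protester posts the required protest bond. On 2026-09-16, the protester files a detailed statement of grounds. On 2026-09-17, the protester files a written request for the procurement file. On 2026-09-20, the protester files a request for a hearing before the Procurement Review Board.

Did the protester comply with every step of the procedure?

(1) due by 2026-07-03 + 41 days = 2026-08-13; completed 2026-07-06, before the deadline.
(2) the permitted window runs from 2026-07-06 + 23 = 2026-07-29 to 2026-07-06 + 58 = 2026-09-02; done 2026-09-01 — within the window.
(3) the permitted window runs from 2026-07-03 + 20 = 2026-07-23 to 2026-07-03 + 84 = 2026-09-25; done 2026-09-16, which is between those dates.
(4) due by 2026-09-16 + 20 days = 2026-10-06; 2026-09-17 is within that limit.
(5) due by 2026-09-17 + 79 days = 2026-12-05; 2026-09-20 is within that limit.

Yes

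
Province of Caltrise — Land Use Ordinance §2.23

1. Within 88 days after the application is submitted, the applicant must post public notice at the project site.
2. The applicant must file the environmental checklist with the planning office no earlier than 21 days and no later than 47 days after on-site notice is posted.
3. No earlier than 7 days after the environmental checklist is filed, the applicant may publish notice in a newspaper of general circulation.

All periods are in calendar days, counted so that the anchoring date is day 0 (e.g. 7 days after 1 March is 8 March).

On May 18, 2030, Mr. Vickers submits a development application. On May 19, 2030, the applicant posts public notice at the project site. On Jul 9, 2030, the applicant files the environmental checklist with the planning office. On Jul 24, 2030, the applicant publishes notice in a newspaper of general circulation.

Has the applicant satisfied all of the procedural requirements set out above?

Step 1 — counting 88 days from May 18, 2030 (when the application is submitted) gives a deadline of Aug 14, 2030; done May 19, 2030 — timely.
Step 2 — 21 and 47 days from May 19, 2030 (when on-site notice is posted) are Jun 9, 2030 and Jul 5, 2030 respectively; Jul 9, 2030 is 4 days past the end of the window.
No need to go further; step 2 was not satisfied.

No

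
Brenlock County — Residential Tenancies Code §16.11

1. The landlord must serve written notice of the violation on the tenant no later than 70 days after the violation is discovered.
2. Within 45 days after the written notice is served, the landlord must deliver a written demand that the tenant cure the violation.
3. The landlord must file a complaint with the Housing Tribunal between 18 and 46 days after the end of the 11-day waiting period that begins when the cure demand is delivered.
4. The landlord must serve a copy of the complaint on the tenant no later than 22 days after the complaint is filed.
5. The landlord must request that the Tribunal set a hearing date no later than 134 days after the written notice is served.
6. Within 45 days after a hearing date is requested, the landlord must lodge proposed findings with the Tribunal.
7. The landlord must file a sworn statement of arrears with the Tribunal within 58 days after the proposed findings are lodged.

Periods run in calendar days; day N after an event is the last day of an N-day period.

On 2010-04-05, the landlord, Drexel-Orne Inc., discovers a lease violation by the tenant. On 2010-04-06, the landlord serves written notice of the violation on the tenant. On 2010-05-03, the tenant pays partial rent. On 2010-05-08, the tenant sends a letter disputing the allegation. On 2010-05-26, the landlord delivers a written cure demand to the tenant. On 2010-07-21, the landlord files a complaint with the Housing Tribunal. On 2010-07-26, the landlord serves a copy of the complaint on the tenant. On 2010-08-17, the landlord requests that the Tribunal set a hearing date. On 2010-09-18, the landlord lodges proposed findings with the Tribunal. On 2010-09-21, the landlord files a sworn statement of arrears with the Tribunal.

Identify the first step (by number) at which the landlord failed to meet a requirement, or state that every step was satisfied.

Step 1: 70 days after 2010-04-05 (when the violation is discovered) is 2010-06-14; done 2010-04-06 — timely.
Step 2: 45 days after 2010-04-06 (when the written notice is served) is 2010-05-21; 2010-05-26 misses that deadline by 5 days.
No need to go further; step 2 was not satisfied.

Step 2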